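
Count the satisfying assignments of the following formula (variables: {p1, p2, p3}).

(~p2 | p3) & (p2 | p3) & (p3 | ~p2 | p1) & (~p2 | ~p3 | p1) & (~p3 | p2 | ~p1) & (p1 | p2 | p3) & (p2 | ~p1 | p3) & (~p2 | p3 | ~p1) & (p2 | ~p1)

There are 2^3 = 8 truth assignments over (p1, p2, p3).
Check each against the 9 clauses (columns in the order p1, p2, p3):
  F F F  ✗ fails (p2 | p3)
  F F T  ✓ satisfies all
  F T F  ✗ fails (~p2 | p3)
  F T T  ✗ fails (~p2 | ~p3 | p1)
  T F F  ✗ fails (p2 | p3)
  T F T  ✗ fails (~p3 | p2 | ~p1)
  T T F  ✗ fails (~p2 | p3)
  T T T  ✓ satisfies all
2 of the 8 rows are models.

2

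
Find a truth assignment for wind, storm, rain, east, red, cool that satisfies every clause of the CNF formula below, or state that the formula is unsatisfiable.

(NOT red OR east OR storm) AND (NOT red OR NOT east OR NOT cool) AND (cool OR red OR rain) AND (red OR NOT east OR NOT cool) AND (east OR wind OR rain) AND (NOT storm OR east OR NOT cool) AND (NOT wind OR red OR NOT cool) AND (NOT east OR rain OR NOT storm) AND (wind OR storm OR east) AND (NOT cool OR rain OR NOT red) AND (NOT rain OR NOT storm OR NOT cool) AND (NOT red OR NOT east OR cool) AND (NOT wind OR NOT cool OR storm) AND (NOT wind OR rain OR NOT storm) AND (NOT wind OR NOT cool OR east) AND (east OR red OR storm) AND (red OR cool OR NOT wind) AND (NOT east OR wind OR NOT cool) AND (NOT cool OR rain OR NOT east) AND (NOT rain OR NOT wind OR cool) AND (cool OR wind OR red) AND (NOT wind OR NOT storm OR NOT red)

wind: false, storm: true, rain: true, east: false, red: true, cool: false

Branch on red: set red = true.
Branch on east: set east = false.
(storm) alone gives storm = true.
(NOT cool) alone gives cool = false.
(NOT wind) alone gives wind = false.
(rain) alone gives rain = true.
Every clause now holds.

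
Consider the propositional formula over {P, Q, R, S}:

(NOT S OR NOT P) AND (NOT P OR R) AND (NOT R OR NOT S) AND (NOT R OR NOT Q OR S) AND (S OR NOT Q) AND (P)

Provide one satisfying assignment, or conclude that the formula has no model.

Unit clause (P) forces P = true.
Unit clause (NOT S) forces S = false.
Unit clause (R) forces R = true.
Unit clause (NOT Q) forces Q = false.
All clauses are satisfied.

P=true; Q=false; R=true; S=false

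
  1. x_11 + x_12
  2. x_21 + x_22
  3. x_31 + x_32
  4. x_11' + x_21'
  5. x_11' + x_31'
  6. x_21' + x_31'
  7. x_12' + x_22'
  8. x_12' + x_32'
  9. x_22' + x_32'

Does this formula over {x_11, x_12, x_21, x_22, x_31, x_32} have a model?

Unsatisfiable

Suppose x_11 = 1.
Unit clause (x_21') forces x_21 = 0.
Unit clause (x_22) forces x_22 = 1.
Unit clause (x_31') forces x_31 = 0.
Unit clause (x_32) forces x_32 = 1.
Now (x_32') is unsatisfied and unit — conflict.
So x_11 must be the other value — set x_11 = 0.
Unit clause (x_12) forces x_12 = 1.
Unit clause (x_22') forces x_22 = 0.
Unit clause (x_21) forces x_21 = 1.
Unit clause (x_31') forces x_31 = 0.
Unit clause (x_32) forces x_32 = 1.
Now (x_32') is unsatisfied and unit — conflict.
Both values of x_11 lead to a conflict.
No assignment satisfies every clause.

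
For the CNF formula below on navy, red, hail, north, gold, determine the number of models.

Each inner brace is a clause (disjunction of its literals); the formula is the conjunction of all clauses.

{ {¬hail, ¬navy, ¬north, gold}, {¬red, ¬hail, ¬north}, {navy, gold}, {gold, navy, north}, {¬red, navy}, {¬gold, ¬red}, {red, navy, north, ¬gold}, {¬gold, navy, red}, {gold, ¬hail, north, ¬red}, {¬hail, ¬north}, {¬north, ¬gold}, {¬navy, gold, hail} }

3

There are 2^5 = 32 truth assignments over (navy, red, hail, north, gold).
Split on navy. With navy = True, the clauses containing navy are satisfied and ¬navy drops from the rest; 3 of the 2^4 = 16 assignments to the other variables satisfy what remains.
With navy = False, by the same count on the reduced clause set, 0 assignments work.
Total: 3 + 0 = 3.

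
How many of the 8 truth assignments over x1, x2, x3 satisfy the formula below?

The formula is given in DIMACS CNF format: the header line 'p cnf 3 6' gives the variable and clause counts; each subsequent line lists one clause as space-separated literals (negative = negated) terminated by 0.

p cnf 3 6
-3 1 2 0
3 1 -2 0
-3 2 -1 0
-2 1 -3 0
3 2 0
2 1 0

There are 2^3 = 8 truth assignments over (x1, x2, x3).
Split on x3. With x3 = True, the clauses containing x3 are satisfied and ¬x3 drops from the rest; 1 of the 2^2 = 4 assignments to the other variables satisfy what remains.
With x3 = False, by the same count on the reduced clause set, 1 assignment works.
(One model: x1=T, x2=T, x3=F.)
Total: 1 + 1 = 2.

2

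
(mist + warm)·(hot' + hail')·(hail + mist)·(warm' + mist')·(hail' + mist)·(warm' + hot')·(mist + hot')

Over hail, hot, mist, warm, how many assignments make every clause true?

3

There are 2^4 = 16 truth assignments over (hail, hot, mist, warm).
Split on warm. With warm = 1, the clauses containing warm are satisfied and warm' drops from the rest; 0 of the 2^3 = 8 assignments to the other variables satisfy what remains.
With warm = 0, by the same count on the reduced clause set, 3 assignments work.
Total: 0 + 3 = 3.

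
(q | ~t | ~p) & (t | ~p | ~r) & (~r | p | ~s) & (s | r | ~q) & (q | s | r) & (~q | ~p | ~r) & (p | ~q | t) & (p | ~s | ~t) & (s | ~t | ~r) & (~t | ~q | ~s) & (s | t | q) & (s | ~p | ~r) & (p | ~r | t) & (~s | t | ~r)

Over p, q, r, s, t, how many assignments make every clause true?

There are 2^5 = 32 truth assignments over (p, q, r, s, t).
Split on p. With p = 1, the clauses containing p are satisfied and ~p drops from the rest; 2 of the 2^4 = 16 assignments to the other variables satisfy what remains.
With p = 0, by the same count on the reduced clause set, 1 assignment works.
(One model: p=F, q=F, r=F, s=T, t=F.)
Total: 2 + 1 = 3.

3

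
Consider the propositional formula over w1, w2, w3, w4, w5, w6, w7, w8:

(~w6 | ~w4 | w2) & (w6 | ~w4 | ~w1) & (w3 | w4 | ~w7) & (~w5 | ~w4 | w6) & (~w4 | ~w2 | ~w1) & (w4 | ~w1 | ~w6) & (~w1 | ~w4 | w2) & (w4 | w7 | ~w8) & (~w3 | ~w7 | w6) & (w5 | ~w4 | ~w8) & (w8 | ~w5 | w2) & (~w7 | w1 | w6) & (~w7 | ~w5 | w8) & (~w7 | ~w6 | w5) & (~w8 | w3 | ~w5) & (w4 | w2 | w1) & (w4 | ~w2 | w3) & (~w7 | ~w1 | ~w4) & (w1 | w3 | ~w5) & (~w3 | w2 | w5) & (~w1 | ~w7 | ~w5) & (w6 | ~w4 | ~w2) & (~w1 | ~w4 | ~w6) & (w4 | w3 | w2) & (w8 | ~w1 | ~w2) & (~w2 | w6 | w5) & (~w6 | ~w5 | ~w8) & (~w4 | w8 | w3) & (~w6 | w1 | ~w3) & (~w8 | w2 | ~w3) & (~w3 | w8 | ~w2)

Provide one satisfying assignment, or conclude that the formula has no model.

Branch on w6: set w6 = 0.
Branch on w4: set w4 = 0.
Branch on w3: set w3 = 1.
Unit clause (~w7) forces w7 = 0.
Unit clause (~w8) forces w8 = 0.
Unit clause (~w2) forces w2 = 0.
Unit clause (~w5) forces w5 = 0.
But (w5) is also a unit clause — contradiction.
That branch fails; take w3 = 0 instead.
Unit clause (~w7) forces w7 = 0.
Unit clause (~w8) forces w8 = 0.
Unit clause (~w2) forces w2 = 0.
But (w2) is also a unit clause — contradiction.
Both values of w3 lead to a conflict.
That branch fails; take w4 = 1 instead.
Unit clause (~w1) forces w1 = 0.
Unit clause (~w5) forces w5 = 0.
Unit clause (~w8) forces w8 = 0.
Unit clause (~w7) forces w7 = 0.
Unit clause (~w2) forces w2 = 0.
Unit clause (~w3) forces w3 = 0.
But (w3) is also a unit clause — contradiction.
Both values of w4 lead to a conflict.
That branch fails; take w6 = 1 instead.
Branch on w4: set w4 = 0.
Unit clause (~w1) forces w1 = 0.
Unit clause (w2) forces w2 = 1.
Unit clause (w3) forces w3 = 1.
But (~w3) is also a unit clause — contradiction.
That branch fails; take w4 = 1 instead.
Unit clause (w2) forces w2 = 1.
Unit clause (~w1) forces w1 = 0.
Unit clause (~w3) forces w3 = 0.
Unit clause (~w5) forces w5 = 0.
Unit clause (~w8) forces w8 = 0.
But (w8) is also a unit clause — contradiction.
Both values of w4 lead to a conflict.
Both values of w6 lead to a conflict.

UNSATISFIABLE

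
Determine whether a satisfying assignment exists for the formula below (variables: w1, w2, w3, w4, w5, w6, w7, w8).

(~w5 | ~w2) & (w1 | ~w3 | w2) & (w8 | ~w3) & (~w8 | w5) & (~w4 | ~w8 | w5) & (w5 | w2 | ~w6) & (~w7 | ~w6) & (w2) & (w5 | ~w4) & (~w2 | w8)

The clause (w2) is unit, so w2 = 1.
The clause (~w5) is unit, so w5 = 0.
The clause (~w8) is unit, so w8 = 0.
That conflicts with the unit clause (w8).
No assignment satisfies every clause.

Unsatisfiable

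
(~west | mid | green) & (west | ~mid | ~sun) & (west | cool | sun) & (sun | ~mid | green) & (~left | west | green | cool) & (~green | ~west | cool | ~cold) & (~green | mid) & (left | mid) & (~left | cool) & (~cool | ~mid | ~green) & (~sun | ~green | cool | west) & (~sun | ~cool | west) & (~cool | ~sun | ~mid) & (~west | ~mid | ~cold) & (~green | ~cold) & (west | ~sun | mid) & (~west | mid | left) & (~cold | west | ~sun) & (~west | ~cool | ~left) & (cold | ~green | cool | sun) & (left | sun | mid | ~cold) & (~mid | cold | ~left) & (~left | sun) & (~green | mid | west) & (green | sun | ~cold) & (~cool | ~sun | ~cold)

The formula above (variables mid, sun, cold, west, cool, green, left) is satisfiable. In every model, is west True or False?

True

Suppose west = 0.
Suppose mid = 0.
The clause (~green) is unit, so green = 0.
The clause (left) is unit, so left = 1.
The clause (cool) is unit, so cool = 1.
The clause (~sun) is unit, so sun = 0.
But (sun) is also a unit clause — contradiction.
So mid must be the other value — set mid = 1.
The clause (~sun) is unit, so sun = 0.
The clause (cool) is unit, so cool = 1.
The clause (green) is unit, so green = 1.
But (~green) is also a unit clause — contradiction.
Neither mid = 1 nor mid = 0 works.
So every satisfying assignment has west = True.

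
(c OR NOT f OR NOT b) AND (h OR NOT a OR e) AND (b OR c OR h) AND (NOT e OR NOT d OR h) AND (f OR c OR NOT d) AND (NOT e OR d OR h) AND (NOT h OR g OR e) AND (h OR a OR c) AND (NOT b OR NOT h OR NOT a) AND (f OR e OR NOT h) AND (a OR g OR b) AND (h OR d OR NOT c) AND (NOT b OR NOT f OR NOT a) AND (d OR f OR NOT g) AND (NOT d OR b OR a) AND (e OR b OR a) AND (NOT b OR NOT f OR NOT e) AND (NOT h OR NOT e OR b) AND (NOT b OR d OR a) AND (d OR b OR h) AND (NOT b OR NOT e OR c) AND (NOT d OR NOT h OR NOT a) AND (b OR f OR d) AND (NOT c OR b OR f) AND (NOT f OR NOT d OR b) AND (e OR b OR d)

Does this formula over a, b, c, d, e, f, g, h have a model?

Yes, satisfiable

Case c = true:
Case h = true:
Case g = true:
Case b = true:
Unit clause (NOT a) forces a = false.
Unit clause (d) forces d = true.
Case f = false:
Unit clause (e) forces e = true.
Every clause now holds.
A satisfying assignment: a=false,  b=true,  c=true,  d=true,  e=true,  f=false,  g=true,  h=true.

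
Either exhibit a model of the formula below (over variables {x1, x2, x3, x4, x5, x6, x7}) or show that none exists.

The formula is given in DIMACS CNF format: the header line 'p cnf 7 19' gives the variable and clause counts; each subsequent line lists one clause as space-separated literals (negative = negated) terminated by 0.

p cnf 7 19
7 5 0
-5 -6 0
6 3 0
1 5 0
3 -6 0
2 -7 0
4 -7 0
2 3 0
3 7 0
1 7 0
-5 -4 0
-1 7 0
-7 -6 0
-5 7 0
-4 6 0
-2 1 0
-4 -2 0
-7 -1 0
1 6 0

UNSATISFIABLE

Try x7 = True.
(x2) alone gives x2 = True.
(x4) alone gives x4 = True.
Now (¬x4) is unsatisfied and unit — conflict.
So x7 must be the other value — set x7 = False.
(x5) alone gives x5 = True.
Now (¬x5) is unsatisfied and unit — conflict.
Either choice for x7 ends in contradiction.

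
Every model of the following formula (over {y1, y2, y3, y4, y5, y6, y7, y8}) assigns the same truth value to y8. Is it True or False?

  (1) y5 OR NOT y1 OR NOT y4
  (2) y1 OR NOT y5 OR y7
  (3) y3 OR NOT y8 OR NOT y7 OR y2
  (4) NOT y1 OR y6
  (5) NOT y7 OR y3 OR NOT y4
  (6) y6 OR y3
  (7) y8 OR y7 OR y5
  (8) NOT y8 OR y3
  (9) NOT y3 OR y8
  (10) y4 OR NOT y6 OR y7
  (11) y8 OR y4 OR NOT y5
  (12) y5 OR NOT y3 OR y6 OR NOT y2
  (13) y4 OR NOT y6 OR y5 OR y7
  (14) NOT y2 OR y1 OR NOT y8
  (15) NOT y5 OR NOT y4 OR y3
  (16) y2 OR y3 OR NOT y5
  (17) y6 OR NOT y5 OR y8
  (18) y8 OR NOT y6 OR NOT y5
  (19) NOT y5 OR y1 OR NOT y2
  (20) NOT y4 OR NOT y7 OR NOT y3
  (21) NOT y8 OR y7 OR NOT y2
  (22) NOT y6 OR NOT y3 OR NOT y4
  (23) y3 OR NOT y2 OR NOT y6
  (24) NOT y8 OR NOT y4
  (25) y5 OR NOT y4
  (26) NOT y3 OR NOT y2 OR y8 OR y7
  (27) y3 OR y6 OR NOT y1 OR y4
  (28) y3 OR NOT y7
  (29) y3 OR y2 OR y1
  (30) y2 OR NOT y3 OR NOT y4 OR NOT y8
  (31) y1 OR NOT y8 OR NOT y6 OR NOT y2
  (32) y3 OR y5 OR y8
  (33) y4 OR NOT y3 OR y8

True

Suppose y8 = false.
The clause (NOT y3) is unit, so y3 = false.
The clause (y6) is unit, so y6 = true.
The clause (NOT y5) is unit, so y5 = false.
That conflicts with the unit clause (y5).
So every satisfying assignment has y8 = True.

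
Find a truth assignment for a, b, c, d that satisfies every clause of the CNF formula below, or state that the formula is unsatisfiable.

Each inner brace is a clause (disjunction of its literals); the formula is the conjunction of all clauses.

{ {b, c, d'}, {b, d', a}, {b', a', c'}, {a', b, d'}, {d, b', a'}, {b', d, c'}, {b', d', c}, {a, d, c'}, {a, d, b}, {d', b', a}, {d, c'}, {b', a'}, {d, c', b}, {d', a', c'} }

a=1, b=0, c=0, d=0

Suppose d = 0.
The clause (c') is unit, so c = 0.
Suppose b = 0.
The clause (a) is unit, so a = 1.
This assignment satisfies each clause.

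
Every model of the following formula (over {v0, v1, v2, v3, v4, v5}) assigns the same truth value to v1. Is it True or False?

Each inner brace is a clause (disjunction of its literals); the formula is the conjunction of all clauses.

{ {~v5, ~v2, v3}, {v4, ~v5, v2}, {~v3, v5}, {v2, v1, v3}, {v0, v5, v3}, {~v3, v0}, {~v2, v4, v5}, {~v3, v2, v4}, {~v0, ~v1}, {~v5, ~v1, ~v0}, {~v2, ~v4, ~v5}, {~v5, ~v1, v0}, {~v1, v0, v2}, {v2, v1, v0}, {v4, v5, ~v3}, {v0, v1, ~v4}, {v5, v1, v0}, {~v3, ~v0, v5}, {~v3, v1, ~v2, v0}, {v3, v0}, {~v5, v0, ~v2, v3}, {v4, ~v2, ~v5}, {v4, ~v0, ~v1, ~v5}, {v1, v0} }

Suppose v1 = 1.
Unit clause (~v0) forces v0 = 0.
Unit clause (~v3) forces v3 = 0.
That conflicts with the unit clause (v3).
So every satisfying assignment has v1 = False.

False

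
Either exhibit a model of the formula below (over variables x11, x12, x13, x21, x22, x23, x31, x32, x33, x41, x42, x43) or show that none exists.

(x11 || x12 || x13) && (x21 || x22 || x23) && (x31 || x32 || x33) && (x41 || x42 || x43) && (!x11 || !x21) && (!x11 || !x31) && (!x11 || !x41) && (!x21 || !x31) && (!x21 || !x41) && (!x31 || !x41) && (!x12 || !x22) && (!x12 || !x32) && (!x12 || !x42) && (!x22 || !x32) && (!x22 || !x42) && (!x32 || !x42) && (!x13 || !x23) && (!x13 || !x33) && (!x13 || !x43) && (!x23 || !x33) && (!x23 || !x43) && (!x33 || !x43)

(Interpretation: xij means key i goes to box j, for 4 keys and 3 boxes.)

Case x11 = false:
Case x12 = true:
(!x22) alone gives x22 = false.
(!x32) alone gives x32 = false.
(!x42) alone gives x42 = false.
Case x21 = true:
(!x31) alone gives x31 = false.
(x33) alone gives x33 = true.
(!x41) alone gives x41 = false.
(x43) alone gives x43 = true.
Now (!x43) is unsatisfied and unit — conflict.
That branch fails; take x21 = false instead.
(x23) alone gives x23 = true.
(!x13) alone gives x13 = false.
(!x33) alone gives x33 = false.
(x31) alone gives x31 = true.
(!x41) alone gives x41 = false.
(x43) alone gives x43 = true.
Now (!x43) is unsatisfied and unit — conflict.
Both values of x21 lead to a conflict.
That branch fails; take x12 = false instead.
(x13) alone gives x13 = true.
(!x23) alone gives x23 = false.
(!x33) alone gives x33 = false.
(!x43) alone gives x43 = false.
Case x21 = true:
(!x31) alone gives x31 = false.
(x32) alone gives x32 = true.
(!x41) alone gives x41 = false.
(x42) alone gives x42 = true.
Now (!x42) is unsatisfied and unit — conflict.
That branch fails; take x21 = false instead.
(x22) alone gives x22 = true.
(!x32) alone gives x32 = false.
(x31) alone gives x31 = true.
(!x41) alone gives x41 = false.
(x42) alone gives x42 = true.
Now (!x42) is unsatisfied and unit — conflict.
Both values of x21 lead to a conflict.
Both values of x12 lead to a conflict.
That branch fails; take x11 = true instead.
(!x21) alone gives x21 = false.
(!x31) alone gives x31 = false.
(!x41) alone gives x41 = false.
Case x22 = true:
(!x12) alone gives x12 = false.
(!x32) alone gives x32 = false.
(x33) alone gives x33 = true.
(!x42) alone gives x42 = false.
(x43) alone gives x43 = true.
Now (!x43) is unsatisfied and unit — conflict.
That branch fails; take x22 = false instead.
(x23) alone gives x23 = true.
(!x13) alone gives x13 = false.
(!x33) alone gives x33 = false.
(x32) alone gives x32 = true.
(!x12) alone gives x12 = false.
(!x42) alone gives x42 = false.
(x43) alone gives x43 = true.
Now (!x43) is unsatisfied and unit — conflict.
Both values of x22 lead to a conflict.
Both values of x11 lead to a conflict.

UNSATISFIABLE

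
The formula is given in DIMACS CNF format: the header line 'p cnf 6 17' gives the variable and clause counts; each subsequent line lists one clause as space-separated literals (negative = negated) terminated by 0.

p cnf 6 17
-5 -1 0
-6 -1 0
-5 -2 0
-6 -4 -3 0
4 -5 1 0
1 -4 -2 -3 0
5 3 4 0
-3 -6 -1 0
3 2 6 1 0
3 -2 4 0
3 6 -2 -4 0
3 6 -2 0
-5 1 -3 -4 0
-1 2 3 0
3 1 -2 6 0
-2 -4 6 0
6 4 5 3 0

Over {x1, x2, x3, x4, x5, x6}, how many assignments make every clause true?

11

There are 2^6 = 64 truth assignments over (x1, x2, x3, x4, x5, x6).
Split on x1. With x1 = True, the clauses containing x1 are satisfied and ¬x1 drops from the rest; 3 of the 2^5 = 32 assignments to the other variables satisfy what remains.
With x1 = False, by the same count on the reduced clause set, 8 assignments work.
Total: 3 + 8 = 11.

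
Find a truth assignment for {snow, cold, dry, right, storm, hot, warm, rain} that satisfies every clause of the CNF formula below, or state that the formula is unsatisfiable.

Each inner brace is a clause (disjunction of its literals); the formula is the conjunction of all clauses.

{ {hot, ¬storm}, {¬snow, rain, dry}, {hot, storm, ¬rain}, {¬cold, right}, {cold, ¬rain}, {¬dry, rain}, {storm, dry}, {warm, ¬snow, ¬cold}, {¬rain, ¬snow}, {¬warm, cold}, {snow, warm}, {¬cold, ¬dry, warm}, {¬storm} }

From the singleton clause (¬storm), storm = False.
From the singleton clause (dry), dry = True.
From the singleton clause (rain), rain = True.
From the singleton clause (hot), hot = True.
From the singleton clause (cold), cold = True.
From the singleton clause (right), right = True.
From the singleton clause (¬snow), snow = False.
From the singleton clause (warm), warm = True.
Every clause now holds.

snow=False, cold=True, dry=True, right=True, storm=False, hot=True, warm=True, rain=True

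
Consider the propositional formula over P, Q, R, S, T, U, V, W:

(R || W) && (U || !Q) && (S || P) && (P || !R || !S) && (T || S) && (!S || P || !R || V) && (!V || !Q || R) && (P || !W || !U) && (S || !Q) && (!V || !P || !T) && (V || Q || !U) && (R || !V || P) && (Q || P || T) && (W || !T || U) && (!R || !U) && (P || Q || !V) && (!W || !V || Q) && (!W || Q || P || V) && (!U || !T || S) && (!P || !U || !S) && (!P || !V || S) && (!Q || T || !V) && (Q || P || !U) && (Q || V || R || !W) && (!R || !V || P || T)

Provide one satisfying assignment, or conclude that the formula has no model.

Case R = true:
Unit clause (!U) forces U = false.
Unit clause (!Q) forces Q = false.
Case S = true:
Unit clause (P) forces P = true.
Case V = false:
Case W = false:
Unit clause (!T) forces T = false.
This assignment satisfies each clause.

P ↦ true; Q ↦ false; R ↦ true; S ↦ true; T ↦ false; U ↦ false; V ↦ false; W ↦ false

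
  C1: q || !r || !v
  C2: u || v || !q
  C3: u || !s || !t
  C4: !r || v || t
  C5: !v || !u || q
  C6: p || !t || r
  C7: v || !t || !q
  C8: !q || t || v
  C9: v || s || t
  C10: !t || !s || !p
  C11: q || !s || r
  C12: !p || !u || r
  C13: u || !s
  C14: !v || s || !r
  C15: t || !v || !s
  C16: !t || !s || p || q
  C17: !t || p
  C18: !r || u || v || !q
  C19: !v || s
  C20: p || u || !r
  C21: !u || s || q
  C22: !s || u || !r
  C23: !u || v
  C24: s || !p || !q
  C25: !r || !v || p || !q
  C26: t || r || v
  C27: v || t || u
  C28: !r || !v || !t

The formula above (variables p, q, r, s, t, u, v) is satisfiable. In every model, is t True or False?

True

Suppose t = false.
Suppose r = false.
Unit clause (v) forces v = true.
Unit clause (!s) forces s = false.
That conflicts with the unit clause (s).
So r must be the other value — set r = true.
Unit clause (v) forces v = true.
Unit clause (q) forces q = true.
Unit clause (s) forces s = true.
That conflicts with the unit clause (!s).
Both values of r lead to a conflict.
So every satisfying assignment has t = True.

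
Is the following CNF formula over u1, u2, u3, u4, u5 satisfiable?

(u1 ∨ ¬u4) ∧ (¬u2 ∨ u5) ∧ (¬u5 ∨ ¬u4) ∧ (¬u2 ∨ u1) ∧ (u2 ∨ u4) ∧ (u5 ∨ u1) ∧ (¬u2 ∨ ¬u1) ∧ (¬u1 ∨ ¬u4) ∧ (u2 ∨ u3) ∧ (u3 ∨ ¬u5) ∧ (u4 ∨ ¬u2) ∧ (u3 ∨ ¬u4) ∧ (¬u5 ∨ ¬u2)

No

Case u1 = True:
(¬u2) alone gives u2 = False.
(u4) alone gives u4 = True.
That conflicts with the unit clause (¬u4).
Undo u1 and try u1 = False.
(¬u4) alone gives u4 = False.
(¬u2) alone gives u2 = False.
That conflicts with the unit clause (u2).
Both values of u1 lead to a conflict.
No assignment satisfies every clause.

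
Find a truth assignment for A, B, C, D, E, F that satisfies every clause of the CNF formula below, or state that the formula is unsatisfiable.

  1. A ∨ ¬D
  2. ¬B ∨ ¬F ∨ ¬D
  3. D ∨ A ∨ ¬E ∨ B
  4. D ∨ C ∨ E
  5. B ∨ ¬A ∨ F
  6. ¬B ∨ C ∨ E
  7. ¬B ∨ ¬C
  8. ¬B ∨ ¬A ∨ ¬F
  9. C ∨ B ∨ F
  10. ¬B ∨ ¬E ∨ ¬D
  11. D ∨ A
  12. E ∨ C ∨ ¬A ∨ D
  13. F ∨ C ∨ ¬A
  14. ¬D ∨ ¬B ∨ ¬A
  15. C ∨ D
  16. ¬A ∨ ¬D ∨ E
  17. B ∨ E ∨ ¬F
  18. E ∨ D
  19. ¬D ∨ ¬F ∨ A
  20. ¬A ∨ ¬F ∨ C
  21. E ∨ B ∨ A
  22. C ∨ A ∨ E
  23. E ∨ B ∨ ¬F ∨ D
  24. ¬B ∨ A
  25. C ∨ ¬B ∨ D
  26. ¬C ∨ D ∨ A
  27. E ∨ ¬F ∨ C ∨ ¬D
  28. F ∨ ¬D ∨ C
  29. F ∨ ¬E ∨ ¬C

Suppose A = True.
Suppose B = False.
From the singleton clause (F), F = True.
From the singleton clause (E), E = True.
From the singleton clause (C), C = True.
All clauses hold; D can take either value.

A: True; B: False; C: True; D: False; E: True; F: True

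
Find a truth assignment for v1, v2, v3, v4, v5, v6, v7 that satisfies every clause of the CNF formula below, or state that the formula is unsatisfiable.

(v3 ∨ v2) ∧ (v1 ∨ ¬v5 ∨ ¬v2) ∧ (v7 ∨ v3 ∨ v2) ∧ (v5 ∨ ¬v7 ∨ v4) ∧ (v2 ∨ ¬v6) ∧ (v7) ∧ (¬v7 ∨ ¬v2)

From the singleton clause (v7), v7 = True.
From the singleton clause (¬v2), v2 = False.
From the singleton clause (v3), v3 = True.
From the singleton clause (¬v6), v6 = False.
Try v5 = False.
From the singleton clause (v4), v4 = True.
No clause remains; v1 is free.

v1=True, v2=False, v3=True, v4=True, v5=False, v6=False, v7=True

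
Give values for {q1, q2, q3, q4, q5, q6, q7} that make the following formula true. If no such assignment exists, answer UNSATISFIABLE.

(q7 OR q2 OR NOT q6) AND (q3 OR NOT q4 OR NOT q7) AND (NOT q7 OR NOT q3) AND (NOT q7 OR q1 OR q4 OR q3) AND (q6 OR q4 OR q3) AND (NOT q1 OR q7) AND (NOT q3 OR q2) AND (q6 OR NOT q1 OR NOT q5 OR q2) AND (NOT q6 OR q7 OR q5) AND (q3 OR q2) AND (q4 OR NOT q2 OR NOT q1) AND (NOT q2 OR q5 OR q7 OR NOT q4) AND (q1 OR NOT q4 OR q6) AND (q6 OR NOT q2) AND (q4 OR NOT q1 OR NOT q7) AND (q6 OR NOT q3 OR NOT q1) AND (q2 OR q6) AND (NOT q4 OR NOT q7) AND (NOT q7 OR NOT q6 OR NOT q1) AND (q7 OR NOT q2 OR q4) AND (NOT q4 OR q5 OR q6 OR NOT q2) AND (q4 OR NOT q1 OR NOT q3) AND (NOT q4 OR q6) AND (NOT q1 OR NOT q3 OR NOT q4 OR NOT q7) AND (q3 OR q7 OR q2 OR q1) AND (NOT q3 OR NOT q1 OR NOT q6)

Branch on q7: set q7 = false.
Unit clause (NOT q1) forces q1 = false.
Branch on q2: set q2 = true.
Unit clause (q6) forces q6 = true.
Unit clause (q5) forces q5 = true.
Unit clause (q4) forces q4 = true.
Every clause is now satisfied; q3 is unconstrained.

q1=false; q2=true; q3=false; q4=true; q5=true; q6=true; q7=false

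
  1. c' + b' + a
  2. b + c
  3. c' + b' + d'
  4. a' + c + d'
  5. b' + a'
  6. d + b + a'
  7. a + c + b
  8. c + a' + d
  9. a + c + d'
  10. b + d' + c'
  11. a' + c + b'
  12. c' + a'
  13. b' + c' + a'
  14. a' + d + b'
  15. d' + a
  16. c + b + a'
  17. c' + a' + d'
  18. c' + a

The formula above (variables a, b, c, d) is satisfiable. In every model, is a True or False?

Suppose a = 1.
The clause (b') is unit, so b = 0.
The clause (c) is unit, so c = 1.
But (c') is also a unit clause — contradiction.
So every satisfying assignment has a = False.

False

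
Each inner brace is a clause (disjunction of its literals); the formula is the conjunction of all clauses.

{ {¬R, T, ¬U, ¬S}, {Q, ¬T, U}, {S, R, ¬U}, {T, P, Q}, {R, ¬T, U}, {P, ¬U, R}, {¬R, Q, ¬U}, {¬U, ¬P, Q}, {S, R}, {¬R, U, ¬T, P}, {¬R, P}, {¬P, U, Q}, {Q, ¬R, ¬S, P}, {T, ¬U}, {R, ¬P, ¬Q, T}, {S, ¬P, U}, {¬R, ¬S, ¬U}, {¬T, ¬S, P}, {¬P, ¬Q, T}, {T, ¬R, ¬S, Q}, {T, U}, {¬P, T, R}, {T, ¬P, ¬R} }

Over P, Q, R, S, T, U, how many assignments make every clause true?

There are 2^6 = 64 truth assignments over (P, Q, R, S, T, U).
Split on R. With R = True, the clauses containing R are satisfied and ¬R drops from the rest; 2 of the 2^5 = 32 assignments to the other variables satisfy what remains.
With R = False, by the same count on the reduced clause set, 1 assignment works.
Total: 2 + 1 = 3.

3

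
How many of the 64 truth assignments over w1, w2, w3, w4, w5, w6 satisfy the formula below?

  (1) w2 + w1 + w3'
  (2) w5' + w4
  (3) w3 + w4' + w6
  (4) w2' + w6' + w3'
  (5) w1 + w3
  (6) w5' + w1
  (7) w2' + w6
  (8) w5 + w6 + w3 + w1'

12

There are 2^6 = 64 truth assignments over (w1, w2, w3, w4, w5, w6).
Split on w4. With w4 = 1, the clauses containing w4 are satisfied and w4' drops from the rest; 8 of the 2^5 = 32 assignments to the other variables satisfy what remains.
With w4 = 0, by the same count on the reduced clause set, 4 assignments work.
Total: 8 + 4 = 12.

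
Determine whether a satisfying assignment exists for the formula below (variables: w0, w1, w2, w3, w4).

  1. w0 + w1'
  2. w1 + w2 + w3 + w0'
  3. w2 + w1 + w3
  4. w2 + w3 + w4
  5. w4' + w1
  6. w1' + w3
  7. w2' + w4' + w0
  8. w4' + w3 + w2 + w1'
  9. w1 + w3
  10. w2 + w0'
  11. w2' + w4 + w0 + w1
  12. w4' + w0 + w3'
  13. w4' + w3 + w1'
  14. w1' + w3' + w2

Branch on w0: set w0 = 0.
The clause (w1') is unit, so w1 = 0.
The clause (w4') is unit, so w4 = 0.
The clause (w3) is unit, so w3 = 1.
The clause (w2') is unit, so w2 = 0.
All clauses are satisfied.
A satisfying assignment: w0: 0; w1: 0; w2: 0; w3: 1; w4: 0.

Satisfiable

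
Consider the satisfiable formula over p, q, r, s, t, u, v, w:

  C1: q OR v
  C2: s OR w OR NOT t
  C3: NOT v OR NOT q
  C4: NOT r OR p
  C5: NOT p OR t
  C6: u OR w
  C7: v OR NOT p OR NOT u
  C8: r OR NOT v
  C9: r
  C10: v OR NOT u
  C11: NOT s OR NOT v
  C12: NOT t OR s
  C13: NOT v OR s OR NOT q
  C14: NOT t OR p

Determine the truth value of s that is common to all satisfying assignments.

Suppose s = false.
From the singleton clause (r), r = true.
From the singleton clause (p), p = true.
From the singleton clause (t), t = true.
Now (NOT t) is unsatisfied and unit — conflict.
So every satisfying assignment has s = True.

True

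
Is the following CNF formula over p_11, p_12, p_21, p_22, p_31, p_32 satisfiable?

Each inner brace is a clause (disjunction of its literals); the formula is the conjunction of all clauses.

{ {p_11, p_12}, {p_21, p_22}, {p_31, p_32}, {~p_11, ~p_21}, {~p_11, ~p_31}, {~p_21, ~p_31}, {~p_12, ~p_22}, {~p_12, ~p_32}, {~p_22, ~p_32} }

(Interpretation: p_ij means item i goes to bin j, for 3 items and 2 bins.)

Suppose p_11 = 1.
From the singleton clause (~p_21), p_21 = 0.
From the singleton clause (p_22), p_22 = 1.
From the singleton clause (~p_31), p_31 = 0.
From the singleton clause (p_32), p_32 = 1.
That conflicts with the unit clause (~p_32).
Backtrack on p_11: now try p_11 = 0.
From the singleton clause (p_12), p_12 = 1.
From the singleton clause (~p_22), p_22 = 0.
From the singleton clause (p_21), p_21 = 1.
From the singleton clause (~p_31), p_31 = 0.
From the singleton clause (p_32), p_32 = 1.
That conflicts with the unit clause (~p_32).
Neither p_11 = 1 nor p_11 = 0 works.
No assignment satisfies every clause.

No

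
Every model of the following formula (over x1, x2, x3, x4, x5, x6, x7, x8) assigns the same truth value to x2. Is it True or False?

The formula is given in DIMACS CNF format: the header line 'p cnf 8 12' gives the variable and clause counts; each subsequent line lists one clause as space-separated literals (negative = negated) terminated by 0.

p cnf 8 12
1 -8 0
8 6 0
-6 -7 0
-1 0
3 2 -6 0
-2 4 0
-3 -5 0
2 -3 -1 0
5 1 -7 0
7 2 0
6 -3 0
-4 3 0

True

Suppose x2 = False.
Unit clause (¬x1) forces x1 = False.
Unit clause (¬x8) forces x8 = False.
Unit clause (x6) forces x6 = True.
Unit clause (¬x7) forces x7 = False.
But (x7) is also a unit clause — contradiction.
So every satisfying assignment has x2 = True.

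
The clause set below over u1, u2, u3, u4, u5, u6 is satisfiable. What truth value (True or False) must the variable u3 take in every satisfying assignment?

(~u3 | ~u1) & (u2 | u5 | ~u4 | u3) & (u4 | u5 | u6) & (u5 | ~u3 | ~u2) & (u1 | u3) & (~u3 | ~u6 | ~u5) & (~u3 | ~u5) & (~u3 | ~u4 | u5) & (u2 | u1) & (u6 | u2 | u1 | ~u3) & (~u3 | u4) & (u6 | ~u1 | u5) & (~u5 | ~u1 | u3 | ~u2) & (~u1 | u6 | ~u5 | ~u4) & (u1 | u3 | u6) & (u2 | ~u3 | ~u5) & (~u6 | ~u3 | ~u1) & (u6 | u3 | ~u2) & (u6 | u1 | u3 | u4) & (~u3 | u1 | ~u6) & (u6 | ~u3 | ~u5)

Suppose u3 = 1.
From the singleton clause (~u1), u1 = 0.
From the singleton clause (~u5), u5 = 0.
From the singleton clause (~u2), u2 = 0.
But (u2) is also a unit clause — contradiction.
So every satisfying assignment has u3 = False.

False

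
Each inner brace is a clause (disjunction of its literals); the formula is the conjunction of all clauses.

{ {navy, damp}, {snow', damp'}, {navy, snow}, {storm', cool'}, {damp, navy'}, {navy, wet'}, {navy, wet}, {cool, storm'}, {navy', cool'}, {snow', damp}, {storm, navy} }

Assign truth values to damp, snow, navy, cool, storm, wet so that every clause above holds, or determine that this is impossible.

damp: 1,  snow: 0,  navy: 1,  cool: 0,  storm: 0,  wet: 0

Branch on navy: set navy = 1.
Unit clause (damp) forces damp = 1.
Unit clause (snow') forces snow = 0.
Unit clause (cool') forces cool = 0.
Unit clause (storm') forces storm = 0.
Every clause is now satisfied; wet is unconstrained.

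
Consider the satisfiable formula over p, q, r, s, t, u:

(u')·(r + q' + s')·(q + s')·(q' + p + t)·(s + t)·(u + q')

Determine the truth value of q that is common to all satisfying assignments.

False

Suppose q = 1.
(u') alone gives u = 0.
That conflicts with the unit clause (u).
So every satisfying assignment has q = False.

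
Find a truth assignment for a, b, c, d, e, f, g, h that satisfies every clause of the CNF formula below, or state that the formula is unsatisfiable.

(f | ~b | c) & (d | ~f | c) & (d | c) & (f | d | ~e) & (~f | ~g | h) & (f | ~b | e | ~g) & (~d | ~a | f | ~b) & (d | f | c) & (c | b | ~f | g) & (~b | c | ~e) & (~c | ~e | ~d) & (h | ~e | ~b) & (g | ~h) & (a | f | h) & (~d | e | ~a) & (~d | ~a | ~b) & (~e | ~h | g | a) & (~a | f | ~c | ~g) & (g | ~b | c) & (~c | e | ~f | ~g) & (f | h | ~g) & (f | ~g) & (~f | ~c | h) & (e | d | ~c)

Branch on d: set d = 1.
Branch on c: set c = 0.
Branch on f: set f = 1.
Branch on g: set g = 1.
Unit clause (h) forces h = 1.
Branch on b: set b = 1.
Unit clause (~e) forces e = 0.
Unit clause (~a) forces a = 0.
Every clause now holds.

a ↦ 0,  b ↦ 1,  c ↦ 0,  d ↦ 1,  e ↦ 0,  f ↦ 1,  g ↦ 1,  h ↦ 1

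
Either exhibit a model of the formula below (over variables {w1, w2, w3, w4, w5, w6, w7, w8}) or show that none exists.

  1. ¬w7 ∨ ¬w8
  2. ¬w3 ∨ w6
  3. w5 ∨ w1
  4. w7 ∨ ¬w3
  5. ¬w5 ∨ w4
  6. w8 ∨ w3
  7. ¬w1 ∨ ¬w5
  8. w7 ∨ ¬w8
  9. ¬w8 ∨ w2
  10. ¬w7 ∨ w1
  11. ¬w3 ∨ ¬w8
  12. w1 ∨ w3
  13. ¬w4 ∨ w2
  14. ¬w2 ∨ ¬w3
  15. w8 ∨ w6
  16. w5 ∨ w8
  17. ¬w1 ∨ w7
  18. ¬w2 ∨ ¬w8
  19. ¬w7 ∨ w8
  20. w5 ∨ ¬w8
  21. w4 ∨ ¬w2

Try w7 = False.
Unit clause (¬w3) forces w3 = False.
Unit clause (w8) forces w8 = True.
That conflicts with the unit clause (¬w8).
So w7 must be the other value — set w7 = True.
Unit clause (¬w8) forces w8 = False.
That conflicts with the unit clause (w8).
Both values of w7 lead to a conflict.

UNSATISFIABLE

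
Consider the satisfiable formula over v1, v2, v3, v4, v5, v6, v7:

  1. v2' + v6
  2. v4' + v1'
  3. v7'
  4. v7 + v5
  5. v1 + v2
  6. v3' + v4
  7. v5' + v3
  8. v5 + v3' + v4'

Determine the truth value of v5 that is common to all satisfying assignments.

Suppose v5 = 0.
From the singleton clause (v7'), v7 = 0.
Now (v7) is unsatisfied and unit — conflict.
So every satisfying assignment has v5 = True.

True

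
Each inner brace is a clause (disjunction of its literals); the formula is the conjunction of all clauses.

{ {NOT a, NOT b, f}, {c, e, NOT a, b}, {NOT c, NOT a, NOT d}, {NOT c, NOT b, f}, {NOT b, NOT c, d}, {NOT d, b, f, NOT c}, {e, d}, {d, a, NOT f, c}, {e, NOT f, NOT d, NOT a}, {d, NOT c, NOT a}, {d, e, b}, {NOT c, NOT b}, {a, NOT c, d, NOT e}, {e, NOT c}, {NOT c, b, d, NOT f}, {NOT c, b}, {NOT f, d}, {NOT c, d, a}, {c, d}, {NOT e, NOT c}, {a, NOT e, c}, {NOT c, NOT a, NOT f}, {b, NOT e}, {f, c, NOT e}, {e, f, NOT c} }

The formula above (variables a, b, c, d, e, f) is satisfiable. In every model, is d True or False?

True

Suppose d = false.
From the singleton clause (e), e = true.
From the singleton clause (NOT f), f = false.
From the singleton clause (c), c = true.
That conflicts with the unit clause (NOT c).
So every satisfying assignment has d = True.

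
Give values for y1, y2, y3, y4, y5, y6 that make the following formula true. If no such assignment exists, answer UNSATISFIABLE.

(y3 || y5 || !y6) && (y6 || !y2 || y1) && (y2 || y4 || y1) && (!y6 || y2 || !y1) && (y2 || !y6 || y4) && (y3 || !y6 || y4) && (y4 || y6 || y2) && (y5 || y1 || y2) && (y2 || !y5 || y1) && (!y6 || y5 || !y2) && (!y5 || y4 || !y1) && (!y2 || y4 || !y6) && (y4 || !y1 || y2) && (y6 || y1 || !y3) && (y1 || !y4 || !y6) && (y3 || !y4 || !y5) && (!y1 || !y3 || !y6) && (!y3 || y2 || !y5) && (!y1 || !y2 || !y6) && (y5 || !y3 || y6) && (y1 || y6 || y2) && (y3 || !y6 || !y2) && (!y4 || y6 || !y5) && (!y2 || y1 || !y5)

y1 ↦ true; y2 ↦ false; y3 ↦ false; y4 ↦ true; y5 ↦ false; y6 ↦ false

Try y3 = false.
Try y5 = false.
The clause (!y6) is unit, so y6 = false.
Try y2 = false.
The clause (y4) is unit, so y4 = true.
The clause (y1) is unit, so y1 = true.
All clauses are satisfied.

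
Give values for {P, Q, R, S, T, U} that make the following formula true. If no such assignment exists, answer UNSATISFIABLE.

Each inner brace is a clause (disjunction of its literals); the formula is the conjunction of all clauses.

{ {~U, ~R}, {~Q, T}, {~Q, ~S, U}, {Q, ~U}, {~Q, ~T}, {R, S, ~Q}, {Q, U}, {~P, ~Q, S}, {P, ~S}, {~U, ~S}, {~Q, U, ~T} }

UNSATISFIABLE

Case U = 0:
(Q) alone gives Q = 1.
(T) alone gives T = 1.
But (~T) is also a unit clause — contradiction.
So U must be the other value — set U = 1.
(~R) alone gives R = 0.
(Q) alone gives Q = 1.
(T) alone gives T = 1.
But (~T) is also a unit clause — contradiction.
Either choice for U ends in contradiction.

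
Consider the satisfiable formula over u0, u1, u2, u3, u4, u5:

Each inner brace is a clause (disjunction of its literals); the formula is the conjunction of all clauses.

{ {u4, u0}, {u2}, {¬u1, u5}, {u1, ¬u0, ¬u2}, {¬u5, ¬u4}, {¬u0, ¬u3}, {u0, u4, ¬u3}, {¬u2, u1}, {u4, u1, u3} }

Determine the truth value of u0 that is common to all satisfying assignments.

Suppose u0 = False.
Unit clause (u4) forces u4 = True.
Unit clause (u2) forces u2 = True.
Unit clause (¬u5) forces u5 = False.
Unit clause (¬u1) forces u1 = False.
Now (u1) is unsatisfied and unit — conflict.
So every satisfying assignment has u0 = True.

True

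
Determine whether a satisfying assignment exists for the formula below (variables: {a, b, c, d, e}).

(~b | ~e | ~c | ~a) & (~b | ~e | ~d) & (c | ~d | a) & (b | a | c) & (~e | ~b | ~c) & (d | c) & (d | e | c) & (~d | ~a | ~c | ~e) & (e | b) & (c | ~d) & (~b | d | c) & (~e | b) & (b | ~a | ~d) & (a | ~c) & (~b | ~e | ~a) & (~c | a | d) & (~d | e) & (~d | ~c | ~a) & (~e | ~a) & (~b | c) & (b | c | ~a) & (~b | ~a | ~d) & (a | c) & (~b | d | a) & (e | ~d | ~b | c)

Try d = 0.
From the singleton clause (c), c = 1.
From the singleton clause (a), a = 1.
From the singleton clause (~e), e = 0.
From the singleton clause (b), b = 1.
All clauses are satisfied.
A satisfying assignment: a=1, b=1, c=1, d=0, e=0.

Yes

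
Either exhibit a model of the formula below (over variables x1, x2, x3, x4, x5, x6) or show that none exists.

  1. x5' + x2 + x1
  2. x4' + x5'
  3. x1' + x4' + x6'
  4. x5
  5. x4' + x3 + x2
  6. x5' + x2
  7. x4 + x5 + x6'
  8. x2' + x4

(x5) alone gives x5 = 1.
(x4') alone gives x4 = 0.
(x2) alone gives x2 = 1.
But (x2') is also a unit clause — contradiction.

UNSATISFIABLE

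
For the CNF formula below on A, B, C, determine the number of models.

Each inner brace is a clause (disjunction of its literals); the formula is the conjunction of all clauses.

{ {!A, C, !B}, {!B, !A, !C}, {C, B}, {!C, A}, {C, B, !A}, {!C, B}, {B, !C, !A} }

1

There are 2^3 = 8 truth assignments over (A, B, C).
Check each against the 7 clauses (columns in the order A, B, C):
  F F F  ✗ fails (C || B)
  F F T  ✗ fails (!C || A)
  F T F  ✓ satisfies all
  F T T  ✗ fails (!C || A)
  T F F  ✗ fails (C || B)
  T F T  ✗ fails (!C || B)
  T T F  ✗ fails (!A || C || !B)
  T T T  ✗ fails (!B || !A || !C)
1 of the 8 rows is a model.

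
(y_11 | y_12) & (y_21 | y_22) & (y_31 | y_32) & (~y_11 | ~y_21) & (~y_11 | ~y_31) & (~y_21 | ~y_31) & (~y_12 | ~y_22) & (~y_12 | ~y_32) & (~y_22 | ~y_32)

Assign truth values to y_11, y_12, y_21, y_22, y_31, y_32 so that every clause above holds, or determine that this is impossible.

UNSATISFIABLE

Branch on y_11: set y_11 = 1.
The clause (~y_21) is unit, so y_21 = 0.
The clause (y_22) is unit, so y_22 = 1.
The clause (~y_31) is unit, so y_31 = 0.
The clause (y_32) is unit, so y_32 = 1.
But (~y_32) is also a unit clause — contradiction.
Undo y_11 and try y_11 = 0.
The clause (y_12) is unit, so y_12 = 1.
The clause (~y_22) is unit, so y_22 = 0.
The clause (y_21) is unit, so y_21 = 1.
The clause (~y_31) is unit, so y_31 = 0.
The clause (y_32) is unit, so y_32 = 1.
But (~y_32) is also a unit clause — contradiction.
Both values of y_11 lead to a conflict.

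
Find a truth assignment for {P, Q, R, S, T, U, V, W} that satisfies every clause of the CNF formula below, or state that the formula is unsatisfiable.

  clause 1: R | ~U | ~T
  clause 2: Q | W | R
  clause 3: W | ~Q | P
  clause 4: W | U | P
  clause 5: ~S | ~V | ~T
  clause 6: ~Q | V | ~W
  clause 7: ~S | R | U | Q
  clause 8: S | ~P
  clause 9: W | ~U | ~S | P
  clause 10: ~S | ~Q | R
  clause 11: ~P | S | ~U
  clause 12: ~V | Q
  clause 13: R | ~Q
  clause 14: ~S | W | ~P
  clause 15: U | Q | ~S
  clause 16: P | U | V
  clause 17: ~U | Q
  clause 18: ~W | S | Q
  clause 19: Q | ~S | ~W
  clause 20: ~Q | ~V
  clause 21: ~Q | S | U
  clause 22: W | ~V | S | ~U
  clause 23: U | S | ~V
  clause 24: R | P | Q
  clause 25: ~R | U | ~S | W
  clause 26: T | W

UNSATISFIABLE

Suppose S = 1.
Suppose V = 0.
Suppose Q = 0.
The clause (U) is unit, so U = 1.
But (~U) is also a unit clause — contradiction.
Undo Q and try Q = 1.
The clause (~W) is unit, so W = 0.
The clause (P) is unit, so P = 1.
But (~P) is also a unit clause — contradiction.
Neither Q = 1 nor Q = 0 works.
Undo V and try V = 1.
The clause (~T) is unit, so T = 0.
The clause (Q) is unit, so Q = 1.
But (~Q) is also a unit clause — contradiction.
Neither V = 1 nor V = 0 works.
Undo S and try S = 0.
The clause (~P) is unit, so P = 0.
Suppose W = 1.
The clause (Q) is unit, so Q = 1.
The clause (V) is unit, so V = 1.
But (~V) is also a unit clause — contradiction.
Undo W and try W = 0.
The clause (~Q) is unit, so Q = 0.
The clause (R) is unit, so R = 1.
The clause (U) is unit, so U = 1.
But (~U) is also a unit clause — contradiction.
Neither W = 1 nor W = 0 works.
Neither S = 1 nor S = 0 works.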